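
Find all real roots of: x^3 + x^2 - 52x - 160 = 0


Let p(x) = x^3 + x^2 - 52x - 160. By the rational root theorem (leading coefficient 1), any rational root is an integer divisor of 160: try ±1, ±2, ... in turn.
Test x = 1: value = -210 ≠ 0.
Test x = -1: value = -108 ≠ 0.
Test x = 2: value = -252 ≠ 0.
Test x = -2: value = -60 ≠ 0.
Test x = 4: value = -288 ≠ 0.
Test x = -4: value = 0 ✓, so (x + 4) is a factor.
Synthetic division by (x + 4): bring down 1; 1(-4) + 1 = -3; (-3)(-4) - 52 = -40; (-40)(-4) - 160 = 0 → quotient x^2 - 3x - 40, remainder 0.
Solve the quadratic x^2 - 3x - 40 = 0: discriminant = (-3)^2 - 4(1)(-40) = 9 + 160 = 169.
sqrt(169) = 13, so x = (3 ± 13)/2: x = 8 or x = -5.

x = -5, x = -4, x = 8


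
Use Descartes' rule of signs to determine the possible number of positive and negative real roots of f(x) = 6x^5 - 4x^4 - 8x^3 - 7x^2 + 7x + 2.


Descartes' rule of signs:

For positive roots, count sign changes in f(x) = 6x^5 - 4x^4 - 8x^3 - 7x^2 + 7x + 2:
Signs of coefficients: +, -, -, -, +, +
Number of sign changes: 2
Possible positive real roots: 2, 0

For negative roots, examine f(-x) = -6x^5 - 4x^4 + 8x^3 - 7x^2 - 7x + 2:
Signs of coefficients: -, -, +, -, -, +
Number of sign changes: 3
Possible negative real roots: 3, 1

Positive roots: 2 or 0; Negative roots: 3 or 1


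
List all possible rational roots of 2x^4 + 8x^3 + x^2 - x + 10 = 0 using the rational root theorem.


Rational root theorem: possible roots are ±p/q where:
  p divides the constant term (10): p ∈ {1, 2, 5, 10}
  q divides the leading coefficient (2): q ∈ {1, 2}

All possible rational roots: -10, -5, -5/2, -2, -1, -1/2, 1/2, 1, 2, 5/2, 5, 10

-10, -5, -5/2, -2, -1, -1/2, 1/2, 1, 2, 5/2, 5, 10


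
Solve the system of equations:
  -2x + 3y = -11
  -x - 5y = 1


Using Cramer's rule:
Determinant D = (-2)(-5) - (-1)(3) = 10 + 3 = 13
Dx = (-11)(-5) - (1)(3) = 55 - 3 = 52
Dy = (-2)(1) - (-1)(-11) = -2 - 11 = -13
x = Dx/D = 52/13 = 4
y = Dy/D = -13/13 = -1

x = 4, y = -1


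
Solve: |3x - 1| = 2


An absolute value equation |expr| = 2 gives two cases:
Case 1: 3x - 1 = 2
  3x = 3, so x = 1
Case 2: 3x - 1 = -2
  3x = -1, so x = -1/3

x = -1/3, x = 1


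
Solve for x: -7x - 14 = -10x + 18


Starting with: -7x - 14 = -10x + 18
Move all x terms to left: (-7 + 10)x = 18 + 14
Simplify: 3x = 32
Divide both sides by 3: x = 32/3

x = 32/3


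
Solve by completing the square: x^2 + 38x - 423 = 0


Start: x^2 + 38x - 423 = 0
Move constant: x^2 + 38x = 423
Half of 38 is 19, squared is 361
Add 361 to both sides: x^2 + 38x + 361 = 784
(x + 19)^2 = 784
x + 19 = ±28
x = -19 + 28 = 9 or x = -19 - 28 = -47

x = -47, x = 9


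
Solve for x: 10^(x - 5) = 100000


Express both sides with the same base.
100000 = 10^5
Since the bases match, equate exponents: x - 5 = 5
So x = 5 - (-5) = 10

x = 10


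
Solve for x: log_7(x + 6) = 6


Convert to exponential form: x + 6 = 7^6 = 117649
x = 117649 - 6 = 117643
Check: log_7(117643 + 6) = log_7(117649) = log_7(117649) = 6 ✓

x = 117643


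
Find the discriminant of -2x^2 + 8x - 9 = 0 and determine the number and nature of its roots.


For ax^2 + bx + c = 0, discriminant D = b^2 - 4ac
Here a = -2, b = 8, c = -9
D = (8)^2 - 4(-2)(-9) = 64 - 72 = -8

D = -8 < 0
The equation has no real roots (2 complex conjugate roots).

Discriminant = -8, no real roots (2 complex conjugate roots)


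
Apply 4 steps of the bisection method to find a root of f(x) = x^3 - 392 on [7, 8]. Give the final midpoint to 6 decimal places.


f(x) = x^3 - 392
f(7) = -49 < 0
f(8) = 120 > 0

Step 1: midpoint = (7.000000 + 8.000000)/2 = 7.500000
  f(7.500000) = 29.875000
  f(mid) > 0, so root is in [7.000000, 7.500000]

Step 2: midpoint = (7.000000 + 7.500000)/2 = 7.250000
  f(7.250000) = -10.921875
  f(mid) < 0, so root is in [7.250000, 7.500000]

Step 3: midpoint = (7.250000 + 7.500000)/2 = 7.375000
  f(7.375000) = 9.130859
  f(mid) > 0, so root is in [7.250000, 7.375000]

Step 4: midpoint = (7.250000 + 7.375000)/2 = 7.312500
  f(7.312500) = -0.981201
  f(mid) < 0, so root is in [7.312500, 7.375000]

midpoint = 7.312500


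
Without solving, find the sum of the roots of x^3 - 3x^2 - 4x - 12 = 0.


By Vieta's formulas for x^3 + bx^2 + cx + d = 0:
  r1 + r2 + r3 = -b/a = 3
  r1*r2 + r1*r3 + r2*r3 = c/a = -4
  r1*r2*r3 = -d/a = 12


Sum = 3


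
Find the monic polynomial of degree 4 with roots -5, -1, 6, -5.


A monic polynomial with roots -5, -1, 6, -5 is:
p(x) = (x + 5)(x + 1)(x - 6)(x + 5)
After multiplying by (x + 5): x + 5
After multiplying by (x + 1): x^2 + 6x + 5
After multiplying by (x - 6): x^3 - 31x - 30
After multiplying by (x + 5): x^4 + 5x^3 - 31x^2 - 185x - 150

x^4 + 5x^3 - 31x^2 - 185x - 150


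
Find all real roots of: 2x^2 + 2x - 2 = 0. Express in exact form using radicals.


Using the quadratic formula: x = (-b ± sqrt(b^2 - 4ac)) / (2a)
Here a = 2, b = 2, c = -2
Discriminant = b^2 - 4ac = 2^2 - 4(2)(-2) = 4 + 16 = 20
Since discriminant = 20 > 0, there are two real roots.
x = (-2 ± 2*sqrt(5)) / 4
Simplifying: x = (-1 ± sqrt(5)) / 2
Numerically: x ≈ 0.6180 or x ≈ -1.6180

x = (-1 + sqrt(5)) / 2 or x = (-1 - sqrt(5)) / 2


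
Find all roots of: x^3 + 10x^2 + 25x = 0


The constant term is 0, so x = 0 is a root. Factor out x:
  x^2 + 10x + 25 = 0
Solve the quadratic x^2 + 10x + 25 = 0: discriminant = 10^2 - 4(1)(25) = 100 - 100 = 0.
Discriminant = 0, so a double root: x = -10/2 = -5.
Collecting all roots found:

x = -5 (multiplicity 2), x = 0


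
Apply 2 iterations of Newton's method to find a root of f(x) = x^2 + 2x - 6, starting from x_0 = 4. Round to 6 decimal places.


Newton's method: x_(n+1) = x_n - f(x_n)/f'(x_n)
f(x) = x^2 + 2x - 6
f'(x) = 2x + 2

Iteration 1:
  f(4.000000) = 18.000000
  f'(4.000000) = 10.000000
  x_1 = 4.000000 - (18.000000)/(10.000000) = 2.200000

Iteration 2:
  f(2.200000) = 3.240000
  f'(2.200000) = 6.400000
  x_2 = 2.200000 - (3.240000)/(6.400000) = 1.693750

x_2 = 1.693750


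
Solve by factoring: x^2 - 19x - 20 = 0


We need two numbers that multiply to -20 and add to -19.
Those numbers are 1 and -20 (since 1 * (-20) = -20 and 1 + (-20) = -19).
So x^2 - 19x - 20 = (x + 1)(x - 20) = 0
Setting each factor to zero: x = -1 or x = 20

x = -1, x = 20


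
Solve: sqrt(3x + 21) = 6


Square both sides: 3x + 21 = 6^2 = 36
3x = 36 - 21 = 15
x = 5
Check: sqrt(3*5 + 21) = sqrt(36) = 6 ✓

x = 5


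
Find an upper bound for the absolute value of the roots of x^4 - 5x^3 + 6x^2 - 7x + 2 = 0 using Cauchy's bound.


Cauchy's bound: all roots r satisfy |r| <= 1 + max(|a_i/a_n|) for i = 0,...,n-1
where a_n is the leading coefficient.

Coefficients: [1, -5, 6, -7, 2]
Leading coefficient a_n = 1
Ratios |a_i/a_n|: 5, 6, 7, 2
Maximum ratio: 7
Cauchy's bound: |r| <= 1 + 7 = 8

Upper bound = 8


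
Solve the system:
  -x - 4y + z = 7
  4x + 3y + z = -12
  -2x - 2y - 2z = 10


Using Cramer's rule. Expand each determinant along the first row.
D  = (-1)*[3*(-2) - 1*(-2)] - (-4)*[4*(-2) - 1*(-2)] + 1*[4*(-2) - 3*(-2)]
  = (-1)*(-4) - (-4)*(-6) + 1*(-2) = -22
Dx = 7*[3*(-2) - 1*(-2)] - (-4)*[(-12)*(-2) - 1*10] + 1*[(-12)*(-2) - 3*10]
  = 7*(-4) - (-4)*(14) + 1*(-6) = 22
Dy = (-1)*[(-12)*(-2) - 1*10] - 7*[4*(-2) - 1*(-2)] + 1*[4*10 - (-12)*(-2)]
  = (-1)*(14) - 7*(-6) + 1*(16) = 44
Dz = (-1)*[3*10 - (-12)*(-2)] - (-4)*[4*10 - (-12)*(-2)] + 7*[4*(-2) - 3*(-2)]
  = (-1)*(6) - (-4)*(16) + 7*(-2) = 44
x = Dx/D = 22/-22 = -1, y = Dy/D = 44/-22 = -2, z = Dz/D = 44/-22 = -2
Check eq1: (-1)(-1) + (-4)(-2) + (1)(-2) = 7 = 7 ✓
Check eq2: (4)(-1) + (3)(-2) + (1)(-2) = -12 = -12 ✓
Check eq3: (-2)(-1) + (-2)(-2) + (-2)(-2) = 10 = 10 ✓

x = -1, y = -2, z = -2


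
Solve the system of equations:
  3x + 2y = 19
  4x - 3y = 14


Using Cramer's rule:
Determinant D = (3)(-3) - (4)(2) = -9 - 8 = -17
Dx = (19)(-3) - (14)(2) = -57 - 28 = -85
Dy = (3)(14) - (4)(19) = 42 - 76 = -34
x = Dx/D = -85/-17 = 5
y = Dy/D = -34/-17 = 2

x = 5, y = 2


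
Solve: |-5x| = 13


An absolute value equation |expr| = 13 gives two cases:
Case 1: -5x = 13
  -5x = 13, so x = -13/5
Case 2: -5x = -13
  -5x = -13, so x = 13/5

x = -13/5, x = 13/5


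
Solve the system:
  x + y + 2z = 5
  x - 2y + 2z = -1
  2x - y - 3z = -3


Using Cramer's rule. Expand each determinant along the first row.
D  = 1*[(-2)*(-3) - 2*(-1)] - 1*[1*(-3) - 2*2] + 2*[1*(-1) - (-2)*2]
  = 1*(8) - 1*(-7) + 2*(3) = 21
Dx = 5*[(-2)*(-3) - 2*(-1)] - 1*[(-1)*(-3) - 2*(-3)] + 2*[(-1)*(-1) - (-2)*(-3)]
  = 5*(8) - 1*(9) + 2*(-5) = 21
Dy = 1*[(-1)*(-3) - 2*(-3)] - 5*[1*(-3) - 2*2] + 2*[1*(-3) - (-1)*2]
  = 1*(9) - 5*(-7) + 2*(-1) = 42
Dz = 1*[(-2)*(-3) - (-1)*(-1)] - 1*[1*(-3) - (-1)*2] + 5*[1*(-1) - (-2)*2]
  = 1*(5) - 1*(-1) + 5*(3) = 21
x = Dx/D = 21/21 = 1, y = Dy/D = 42/21 = 2, z = Dz/D = 21/21 = 1
Check eq1: (1)(1) + (1)(2) + (2)(1) = 5 = 5 ✓
Check eq2: (1)(1) + (-2)(2) + (2)(1) = -1 = -1 ✓
Check eq3: (2)(1) + (-1)(2) + (-3)(1) = -3 = -3 ✓

x = 1, y = 2, z = 1


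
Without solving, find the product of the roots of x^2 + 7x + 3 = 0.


By Vieta's formulas for ax^2 + bx + c = 0:
  Sum of roots = -b/a
  Product of roots = c/a

Here a = 1, b = 7, c = 3
Sum = -(7)/1 = -7
Product = 3/1 = 3

Product = 3


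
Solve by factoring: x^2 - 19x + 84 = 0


We need two numbers that multiply to 84 and add to -19.
Those numbers are -12 and -7 (since (-12) * (-7) = 84 and (-12) + (-7) = -19).
So x^2 - 19x + 84 = (x - 12)(x - 7) = 0
Setting each factor to zero: x = 12 or x = 7

x = 7, x = 12


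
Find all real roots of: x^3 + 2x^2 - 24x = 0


The constant term is 0, so x = 0 is a root. Factor out x:
  x(x^2 + 2x - 24) = 0
Solve the quadratic x^2 + 2x - 24 = 0: discriminant = 2^2 - 4(1)(-24) = 4 + 96 = 100.
sqrt(100) = 10, so x = (-2 ± 10)/2: x = 4 or x = -6.

x = -6, x = 0, x = 4


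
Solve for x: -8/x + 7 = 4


Subtract 7 from both sides: -8/x = -3
Multiply both sides by x: -8 = -3 * x
Divide by -3: x = 8/3

x = 8/3


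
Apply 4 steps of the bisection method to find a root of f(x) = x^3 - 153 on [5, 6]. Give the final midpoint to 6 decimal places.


f(x) = x^3 - 153
f(5) = -28 < 0
f(6) = 63 > 0

Step 1: midpoint = (5.000000 + 6.000000)/2 = 5.500000
  f(5.500000) = 13.375000
  f(mid) > 0, so root is in [5.000000, 5.500000]

Step 2: midpoint = (5.000000 + 5.500000)/2 = 5.250000
  f(5.250000) = -8.296875
  f(mid) < 0, so root is in [5.250000, 5.500000]

Step 3: midpoint = (5.250000 + 5.500000)/2 = 5.375000
  f(5.375000) = 2.287109
  f(mid) > 0, so root is in [5.250000, 5.375000]

Step 4: midpoint = (5.250000 + 5.375000)/2 = 5.312500
  f(5.312500) = -3.067139
  f(mid) < 0, so root is in [5.312500, 5.375000]

midpoint = 5.312500


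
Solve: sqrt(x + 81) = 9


Square both sides: x + 81 = 9^2 = 81
x = 81 - 81 = 0
x = 0
Check: sqrt(1*0 + 81) = sqrt(81) = 9 ✓

x = 0


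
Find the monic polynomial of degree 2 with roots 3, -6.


A monic polynomial with roots 3, -6 is:
p(x) = (x - 3)(x + 6)
After multiplying by (x - 3): x - 3
After multiplying by (x + 6): x^2 + 3x - 18

x^2 + 3x - 18


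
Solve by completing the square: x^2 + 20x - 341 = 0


Start: x^2 + 20x - 341 = 0
Move constant: x^2 + 20x = 341
Half of 20 is 10, squared is 100
Add 100 to both sides: x^2 + 20x + 100 = 441
(x + 10)^2 = 441
x + 10 = ±21
x = -10 + 21 = 11 or x = -10 - 21 = -31

x = -31, x = 11


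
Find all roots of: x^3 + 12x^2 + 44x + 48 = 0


Let p(x) = x^3 + 12x^2 + 44x + 48. By the rational root theorem (leading coefficient 1), any rational root is an integer divisor of 48: try ±1, ±2, ... in turn.
Test x = 1: value = 105 ≠ 0.
Test x = -1: value = 15 ≠ 0.
Test x = 2: value = 192 ≠ 0.
Test x = -2: value = 0 ✓, so (x + 2) is a factor.
Synthetic division by (x + 2): bring down 1; 1(-2) + 12 = 10; 10(-2) + 44 = 24; 24(-2) + 48 = 0 → quotient x^2 + 10x + 24, remainder 0.
Solve the quadratic x^2 + 10x + 24 = 0: discriminant = 10^2 - 4(1)(24) = 100 - 96 = 4.
sqrt(4) = 2, so x = (-10 ± 2)/2: x = -4 or x = -6.
Collecting all roots found:

x = -6, x = -4, x = -2


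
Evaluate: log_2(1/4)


We need the exponent such that 2^? = 1/4
2^(-2) = 1/2^2 = 1/4
Therefore log_2(1/4) = -2

-2


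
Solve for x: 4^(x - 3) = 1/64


Express both sides with the same base.
1/64 = 4^(-3)
Since the bases match, equate exponents: x - 3 = -3
So x = -3 - (-3) = 0

x = 0


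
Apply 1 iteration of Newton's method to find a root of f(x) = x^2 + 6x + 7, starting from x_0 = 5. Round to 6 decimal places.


Newton's method: x_(n+1) = x_n - f(x_n)/f'(x_n)
f(x) = x^2 + 6x + 7
f'(x) = 2x + 6

Iteration 1:
  f(5.000000) = 62.000000
  f'(5.000000) = 16.000000
  x_1 = 5.000000 - (62.000000)/(16.000000) = 1.125000

x_1 = 1.125000


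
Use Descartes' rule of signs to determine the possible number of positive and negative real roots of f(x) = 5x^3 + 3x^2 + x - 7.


Descartes' rule of signs:

For positive roots, count sign changes in f(x) = 5x^3 + 3x^2 + x - 7:
Signs of coefficients: +, +, +, -
Number of sign changes: 1
Possible positive real roots: 1

For negative roots, examine f(-x) = -5x^3 + 3x^2 - x - 7:
Signs of coefficients: -, +, -, -
Number of sign changes: 2
Possible negative real roots: 2, 0

Positive roots: 1; Negative roots: 2 or 0


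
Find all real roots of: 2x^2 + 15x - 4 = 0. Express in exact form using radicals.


Using the quadratic formula: x = (-b ± sqrt(b^2 - 4ac)) / (2a)
Here a = 2, b = 15, c = -4
Discriminant = b^2 - 4ac = 15^2 - 4(2)(-4) = 225 + 32 = 257
Since discriminant = 257 > 0, there are two real roots.
x = (-15 ± sqrt(257)) / 4
Numerically: x ≈ 0.2578 or x ≈ -7.7578

x = (-15 + sqrt(257)) / 4 or x = (-15 - sqrt(257)) / 4


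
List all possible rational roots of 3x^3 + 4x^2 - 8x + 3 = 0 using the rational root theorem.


Rational root theorem: possible roots are ±p/q where:
  p divides the constant term (3): p ∈ {1, 3}
  q divides the leading coefficient (3): q ∈ {1, 3}

All possible rational roots: -3, -1, -1/3, 1/3, 1, 3

-3, -1, -1/3, 1/3, 1, 3


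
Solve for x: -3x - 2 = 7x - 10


Starting with: -3x - 2 = 7x - 10
Move all x terms to left: (-3 - 7)x = -10 + 2
Simplify: -10x = -8
Divide both sides by -10: x = 4/5

x = 4/5


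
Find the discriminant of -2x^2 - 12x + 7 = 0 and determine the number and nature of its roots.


For ax^2 + bx + c = 0, discriminant D = b^2 - 4ac
Here a = -2, b = -12, c = 7
D = (-12)^2 - 4(-2)(7) = 144 + 56 = 200

D = 200 > 0 but not a perfect square
The equation has 2 distinct real irrational roots.

Discriminant = 200, 2 distinct real irrational roots


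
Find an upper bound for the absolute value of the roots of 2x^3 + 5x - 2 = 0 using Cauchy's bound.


Cauchy's bound: all roots r satisfy |r| <= 1 + max(|a_i/a_n|) for i = 0,...,n-1
where a_n is the leading coefficient.

Coefficients: [2, 0, 5, -2]
Leading coefficient a_n = 2
Ratios |a_i/a_n|: 0, 5/2, 1
Maximum ratio: 5/2
Cauchy's bound: |r| <= 1 + 5/2 = 7/2

Upper bound = 7/2


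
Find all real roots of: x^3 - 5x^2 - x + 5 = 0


Let p(x) = x^3 - 5x^2 - x + 5. By the rational root theorem (leading coefficient 1), any rational root is an integer divisor of 5: try ±1, ±2, ... in turn.
Test x = 1: value = 0 ✓, so (x - 1) is a factor.
Synthetic division by (x - 1): bring down 1; 1(1) - 5 = -4; (-4)(1) - 1 = -5; (-5)(1) + 5 = 0 → quotient x^2 - 4x - 5, remainder 0.
Solve the quadratic x^2 - 4x - 5 = 0: discriminant = (-4)^2 - 4(1)(-5) = 16 + 20 = 36.
sqrt(36) = 6, so x = (4 ± 6)/2: x = 5 or x = -1.

x = -1, x = 1, x = 5


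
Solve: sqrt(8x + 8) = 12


Square both sides: 8x + 8 = 12^2 = 144
8x = 144 - 8 = 136
x = 17
Check: sqrt(8*17 + 8) = sqrt(144) = 12 ✓

x = 17


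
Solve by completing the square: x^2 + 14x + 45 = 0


Start: x^2 + 14x + 45 = 0
Move constant: x^2 + 14x = -45
Half of 14 is 7, squared is 49
Add 49 to both sides: x^2 + 14x + 49 = 4
(x + 7)^2 = 4
x + 7 = ±2
x = -7 + 2 = -5 or x = -7 - 2 = -9

x = -9, x = -5


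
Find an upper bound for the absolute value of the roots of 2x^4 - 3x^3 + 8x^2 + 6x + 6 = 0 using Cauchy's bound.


Cauchy's bound: all roots r satisfy |r| <= 1 + max(|a_i/a_n|) for i = 0,...,n-1
where a_n is the leading coefficient.

Coefficients: [2, -3, 8, 6, 6]
Leading coefficient a_n = 2
Ratios |a_i/a_n|: 3/2, 4, 3, 3
Maximum ratio: 4
Cauchy's bound: |r| <= 1 + 4 = 5

Upper bound = 5


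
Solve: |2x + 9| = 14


An absolute value equation |expr| = 14 gives two cases:
Case 1: 2x + 9 = 14
  2x = 5, so x = 5/2
Case 2: 2x + 9 = -14
  2x = -23, so x = -23/2

x = -23/2, x = 5/2


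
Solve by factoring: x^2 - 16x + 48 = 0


We need two numbers that multiply to 48 and add to -16.
Those numbers are -4 and -12 (since (-4) * (-12) = 48 and (-4) + (-12) = -16).
So x^2 - 16x + 48 = (x - 4)(x - 12) = 0
Setting each factor to zero: x = 4 or x = 12

x = 4, x = 12


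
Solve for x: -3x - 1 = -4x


Starting with: -3x - 1 = -4x
Move all x terms to left: (-3 + 4)x = 0 + 1
Simplify: x = 1
Divide both sides by 1: x = 1

x = 1


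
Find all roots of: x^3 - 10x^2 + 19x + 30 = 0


Let p(x) = x^3 - 10x^2 + 19x + 30. By the rational root theorem (leading coefficient 1), any rational root is an integer divisor of 30: try ±1, ±2, ... in turn.
Test x = 1: value = 40 ≠ 0.
Test x = -1: value = 0 ✓, so (x + 1) is a factor.
Synthetic division by (x + 1): bring down 1; 1(-1) - 10 = -11; (-11)(-1) + 19 = 30; 30(-1) + 30 = 0 → quotient x^2 - 11x + 30, remainder 0.
Solve the quadratic x^2 - 11x + 30 = 0: discriminant = (-11)^2 - 4(1)(30) = 121 - 120 = 1.
sqrt(1) = 1, so x = (11 ± 1)/2: x = 6 or x = 5.
Collecting all roots found:

x = -1, x = 5, x = 6


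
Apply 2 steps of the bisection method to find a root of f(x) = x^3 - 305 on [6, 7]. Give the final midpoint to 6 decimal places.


f(x) = x^3 - 305
f(6) = -89 < 0
f(7) = 38 > 0

Step 1: midpoint = (6.000000 + 7.000000)/2 = 6.500000
  f(6.500000) = -30.375000
  f(mid) < 0, so root is in [6.500000, 7.000000]

Step 2: midpoint = (6.500000 + 7.000000)/2 = 6.750000
  f(6.750000) = 2.546875
  f(mid) > 0, so root is in [6.500000, 6.750000]

midpoint = 6.750000


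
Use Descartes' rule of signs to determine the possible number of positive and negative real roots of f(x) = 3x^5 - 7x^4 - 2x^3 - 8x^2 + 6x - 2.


Descartes' rule of signs:

For positive roots, count sign changes in f(x) = 3x^5 - 7x^4 - 2x^3 - 8x^2 + 6x - 2:
Signs of coefficients: +, -, -, -, +, -
Number of sign changes: 3
Possible positive real roots: 3, 1

For negative roots, examine f(-x) = -3x^5 - 7x^4 + 2x^3 - 8x^2 - 6x - 2:
Signs of coefficients: -, -, +, -, -, -
Number of sign changes: 2
Possible negative real roots: 2, 0

Positive roots: 3 or 1; Negative roots: 2 or 0


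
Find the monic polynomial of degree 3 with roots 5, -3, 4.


A monic polynomial with roots 5, -3, 4 is:
p(x) = (x - 5)(x + 3)(x - 4)
After multiplying by (x - 5): x - 5
After multiplying by (x + 3): x^2 - 2x - 15
After multiplying by (x - 4): x^3 - 6x^2 - 7x + 60

x^3 - 6x^2 - 7x + 60


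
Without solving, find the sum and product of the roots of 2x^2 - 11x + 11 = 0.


By Vieta's formulas for ax^2 + bx + c = 0:
  Sum of roots = -b/a
  Product of roots = c/a

Here a = 2, b = -11, c = 11
Sum = -(-11)/2 = 11/2
Product = 11/2 = 11/2

Sum = 11/2, Product = 11/2


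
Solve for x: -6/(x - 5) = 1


Multiply both sides by (x - 5): -6 = 1(x - 5)
Distribute: -6 = x - 5
x = -6 + 5 = -1
x = -1

x = -1


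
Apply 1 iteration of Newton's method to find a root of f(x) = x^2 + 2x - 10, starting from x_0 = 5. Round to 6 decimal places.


Newton's method: x_(n+1) = x_n - f(x_n)/f'(x_n)
f(x) = x^2 + 2x - 10
f'(x) = 2x + 2

Iteration 1:
  f(5.000000) = 25.000000
  f'(5.000000) = 12.000000
  x_1 = 5.000000 - (25.000000)/(12.000000) = 2.916667

x_1 = 2.916667


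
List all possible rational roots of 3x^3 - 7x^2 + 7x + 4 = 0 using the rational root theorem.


Rational root theorem: possible roots are ±p/q where:
  p divides the constant term (4): p ∈ {1, 2, 4}
  q divides the leading coefficient (3): q ∈ {1, 3}

All possible rational roots: -4, -2, -4/3, -1, -2/3, -1/3, 1/3, 2/3, 1, 4/3, 2, 4

-4, -2, -4/3, -1, -2/3, -1/3, 1/3, 2/3, 1, 4/3, 2, 4


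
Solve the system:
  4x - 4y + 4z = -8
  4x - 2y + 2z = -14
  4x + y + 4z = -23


Using Cramer's rule. Expand each determinant along the first row.
D  = 4*[(-2)*4 - 2*1] - (-4)*[4*4 - 2*4] + 4*[4*1 - (-2)*4]
  = 4*(-10) - (-4)*(8) + 4*(12) = 40
Dx = (-8)*[(-2)*4 - 2*1] - (-4)*[(-14)*4 - 2*(-23)] + 4*[(-14)*1 - (-2)*(-23)]
  = (-8)*(-10) - (-4)*(-10) + 4*(-60) = -200
Dy = 4*[(-14)*4 - 2*(-23)] - (-8)*[4*4 - 2*4] + 4*[4*(-23) - (-14)*4]
  = 4*(-10) - (-8)*(8) + 4*(-36) = -120
Dz = 4*[(-2)*(-23) - (-14)*1] - (-4)*[4*(-23) - (-14)*4] + (-8)*[4*1 - (-2)*4]
  = 4*(60) - (-4)*(-36) + (-8)*(12) = 0
x = Dx/D = -200/40 = -5, y = Dy/D = -120/40 = -3, z = Dz/D = 0/40 = 0
Check eq1: (4)(-5) + (-4)(-3) + (4)(0) = -8 = -8 ✓
Check eq2: (4)(-5) + (-2)(-3) + (2)(0) = -14 = -14 ✓
Check eq3: (4)(-5) + (1)(-3) + (4)(0) = -23 = -23 ✓

x = -5, y = -3, z = 0


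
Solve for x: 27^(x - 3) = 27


Express both sides with the same base.
27 = 27^1
Since the bases match, equate exponents: x - 3 = 1
So x = 1 - (-3) = 4

x = 4


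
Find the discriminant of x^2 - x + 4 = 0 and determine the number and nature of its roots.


For ax^2 + bx + c = 0, discriminant D = b^2 - 4ac
Here a = 1, b = -1, c = 4
D = (-1)^2 - 4(1)(4) = 1 - 16 = -15

D = -15 < 0
The equation has no real roots (2 complex conjugate roots).

Discriminant = -15, no real roots (2 complex conjugate roots)


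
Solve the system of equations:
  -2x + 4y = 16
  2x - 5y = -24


Using Cramer's rule:
Determinant D = (-2)(-5) - (2)(4) = 10 - 8 = 2
Dx = (16)(-5) - (-24)(4) = -80 + 96 = 16
Dy = (-2)(-24) - (2)(16) = 48 - 32 = 16
x = Dx/D = 16/2 = 8
y = Dy/D = 16/2 = 8

x = 8, y = 8


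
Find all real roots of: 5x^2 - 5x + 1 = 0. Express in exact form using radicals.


Using the quadratic formula: x = (-b ± sqrt(b^2 - 4ac)) / (2a)
Here a = 5, b = -5, c = 1
Discriminant = b^2 - 4ac = (-5)^2 - 4(5)(1) = 25 - 20 = 5
Since discriminant = 5 > 0, there are two real roots.
x = (5 ± sqrt(5)) / 10
Numerically: x ≈ 0.7236 or x ≈ 0.2764

x = (5 + sqrt(5)) / 10 or x = (5 - sqrt(5)) / 10


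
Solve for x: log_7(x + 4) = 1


Convert to exponential form: x + 4 = 7^1 = 7
x = 7 - 4 = 3
Check: log_7(3 + 4) = log_7(7) = log_7(7) = 1 ✓

x = 3


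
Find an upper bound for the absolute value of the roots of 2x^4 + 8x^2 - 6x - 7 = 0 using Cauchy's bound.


Cauchy's bound: all roots r satisfy |r| <= 1 + max(|a_i/a_n|) for i = 0,...,n-1
where a_n is the leading coefficient.

Coefficients: [2, 0, 8, -6, -7]
Leading coefficient a_n = 2
Ratios |a_i/a_n|: 0, 4, 3, 7/2
Maximum ratio: 4
Cauchy's bound: |r| <= 1 + 4 = 5

Upper bound = 5


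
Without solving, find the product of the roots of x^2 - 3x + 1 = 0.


By Vieta's formulas for ax^2 + bx + c = 0:
  Sum of roots = -b/a
  Product of roots = c/a

Here a = 1, b = -3, c = 1
Sum = -(-3)/1 = 3
Product = 1/1 = 1

Product = 1


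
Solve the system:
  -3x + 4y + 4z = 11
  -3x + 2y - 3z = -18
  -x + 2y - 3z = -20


Using Cramer's rule. Expand each determinant along the first row.
D  = (-3)*[2*(-3) - (-3)*2] - 4*[(-3)*(-3) - (-3)*(-1)] + 4*[(-3)*2 - 2*(-1)]
  = (-3)*(0) - 4*(6) + 4*(-4) = -40
Dx = 11*[2*(-3) - (-3)*2] - 4*[(-18)*(-3) - (-3)*(-20)] + 4*[(-18)*2 - 2*(-20)]
  = 11*(0) - 4*(-6) + 4*(4) = 40
Dy = (-3)*[(-18)*(-3) - (-3)*(-20)] - 11*[(-3)*(-3) - (-3)*(-1)] + 4*[(-3)*(-20) - (-18)*(-1)]
  = (-3)*(-6) - 11*(6) + 4*(42) = 120
Dz = (-3)*[2*(-20) - (-18)*2] - 4*[(-3)*(-20) - (-18)*(-1)] + 11*[(-3)*2 - 2*(-1)]
  = (-3)*(-4) - 4*(42) + 11*(-4) = -200
x = Dx/D = 40/-40 = -1, y = Dy/D = 120/-40 = -3, z = Dz/D = -200/-40 = 5
Check eq1: (-3)(-1) + (4)(-3) + (4)(5) = 11 = 11 ✓
Check eq2: (-3)(-1) + (2)(-3) + (-3)(5) = -18 = -18 ✓
Check eq3: (-1)(-1) + (2)(-3) + (-3)(5) = -20 = -20 ✓

x = -1, y = -3, z = 5


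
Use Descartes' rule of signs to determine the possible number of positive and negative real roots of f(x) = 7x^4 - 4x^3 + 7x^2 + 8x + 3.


Descartes' rule of signs:

For positive roots, count sign changes in f(x) = 7x^4 - 4x^3 + 7x^2 + 8x + 3:
Signs of coefficients: +, -, +, +, +
Number of sign changes: 2
Possible positive real roots: 2, 0

For negative roots, examine f(-x) = 7x^4 + 4x^3 + 7x^2 - 8x + 3:
Signs of coefficients: +, +, +, -, +
Number of sign changes: 2
Possible negative real roots: 2, 0

Positive roots: 2 or 0; Negative roots: 2 or 0


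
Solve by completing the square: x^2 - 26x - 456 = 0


Start: x^2 - 26x - 456 = 0
Move constant: x^2 - 26x = 456
Half of -26 is -13, squared is 169
Add 169 to both sides: x^2 - 26x + 169 = 625
(x - 13)^2 = 625
x - 13 = ±25
x = 13 + 25 = 38 or x = 13 - 25 = -12

x = -12, x = 38


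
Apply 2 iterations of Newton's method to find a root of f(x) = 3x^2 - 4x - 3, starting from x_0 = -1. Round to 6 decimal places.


Newton's method: x_(n+1) = x_n - f(x_n)/f'(x_n)
f(x) = 3x^2 - 4x - 3
f'(x) = 6x - 4

Iteration 1:
  f(-1.000000) = 4.000000
  f'(-1.000000) = -10.000000
  x_1 = -1.000000 - (4.000000)/(-10.000000) = -0.600000

Iteration 2:
  f(-0.600000) = 0.480000
  f'(-0.600000) = -7.600000
  x_2 = -0.600000 - (0.480000)/(-7.600000) = -0.536842

x_2 = -0.536842


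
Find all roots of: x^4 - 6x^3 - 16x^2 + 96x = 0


The constant term is 0, so x = 0 is a root. Factor out x:
  x^3 - 6x^2 - 16x + 96 = 0
Let p(x) = x^3 - 6x^2 - 16x + 96. By the rational root theorem (leading coefficient 1), any rational root is an integer divisor of 96: try ±1, ±2, ... in turn.
Test x = 1: value = 75 ≠ 0.
Test x = -1: value = 105 ≠ 0.
Test x = 2: value = 48 ≠ 0.
Test x = -2: value = 96 ≠ 0.
Test x = 3: value = 21 ≠ 0.
Test x = -3: value = 63 ≠ 0.
Test x = 4: value = 0 ✓, so (x - 4) is a factor.
Synthetic division by (x - 4): bring down 1; 1(4) - 6 = -2; (-2)(4) - 16 = -24; (-24)(4) + 96 = 0 → quotient x^2 - 2x - 24, remainder 0.
Solve the quadratic x^2 - 2x - 24 = 0: discriminant = (-2)^2 - 4(1)(-24) = 4 + 96 = 100.
sqrt(100) = 10, so x = (2 ± 10)/2: x = 6 or x = -4.
Collecting all roots found:

x = -4, x = 0, x = 4, x = 6


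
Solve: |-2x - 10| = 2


An absolute value equation |expr| = 2 gives two cases:
Case 1: -2x - 10 = 2
  -2x = 12, so x = -6
Case 2: -2x - 10 = -2
  -2x = 8, so x = -4

x = -6, x = -4


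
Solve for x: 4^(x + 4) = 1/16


Express both sides with the same base.
1/16 = 4^(-2)
Since the bases match, equate exponents: x + 4 = -2
So x = -2 - (4) = -6

x = -6


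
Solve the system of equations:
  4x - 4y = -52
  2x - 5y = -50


Using Cramer's rule:
Determinant D = (4)(-5) - (2)(-4) = -20 + 8 = -12
Dx = (-52)(-5) - (-50)(-4) = 260 - 200 = 60
Dy = (4)(-50) - (2)(-52) = -200 + 104 = -96
x = Dx/D = 60/-12 = -5
y = Dy/D = -96/-12 = 8

x = -5, y = 8


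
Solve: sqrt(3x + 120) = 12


Square both sides: 3x + 120 = 12^2 = 144
3x = 144 - 120 = 24
x = 8
Check: sqrt(3*8 + 120) = sqrt(144) = 12 ✓

x = 8


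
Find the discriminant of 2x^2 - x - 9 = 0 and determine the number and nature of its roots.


For ax^2 + bx + c = 0, discriminant D = b^2 - 4ac
Here a = 2, b = -1, c = -9
D = (-1)^2 - 4(2)(-9) = 1 + 72 = 73

D = 73 > 0 but not a perfect square
The equation has 2 distinct real irrational roots.

Discriminant = 73, 2 distinct real irrational roots


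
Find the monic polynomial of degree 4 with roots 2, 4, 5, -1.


A monic polynomial with roots 2, 4, 5, -1 is:
p(x) = (x - 2)(x - 4)(x - 5)(x + 1)
After multiplying by (x - 2): x - 2
After multiplying by (x - 4): x^2 - 6x + 8
After multiplying by (x - 5): x^3 - 11x^2 + 38x - 40
After multiplying by (x + 1): x^4 - 10x^3 + 27x^2 - 2x - 40

x^4 - 10x^3 + 27x^2 - 2x - 40


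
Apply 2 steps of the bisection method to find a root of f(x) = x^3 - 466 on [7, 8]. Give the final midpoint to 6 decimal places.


f(x) = x^3 - 466
f(7) = -123 < 0
f(8) = 46 > 0

Step 1: midpoint = (7.000000 + 8.000000)/2 = 7.500000
  f(7.500000) = -44.125000
  f(mid) < 0, so root is in [7.500000, 8.000000]

Step 2: midpoint = (7.500000 + 8.000000)/2 = 7.750000
  f(7.750000) = -0.515625
  f(mid) < 0, so root is in [7.750000, 8.000000]

midpoint = 7.750000


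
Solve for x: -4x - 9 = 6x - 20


Starting with: -4x - 9 = 6x - 20
Move all x terms to left: (-4 - 6)x = -20 + 9
Simplify: -10x = -11
Divide both sides by -10: x = 11/10

x = 11/10


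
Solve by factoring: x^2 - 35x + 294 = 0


We need two numbers that multiply to 294 and add to -35.
Those numbers are -21 and -14 (since (-21) * (-14) = 294 and (-21) + (-14) = -35).
So x^2 - 35x + 294 = (x - 21)(x - 14) = 0
Setting each factor to zero: x = 21 or x = 14

x = 14, x = 21


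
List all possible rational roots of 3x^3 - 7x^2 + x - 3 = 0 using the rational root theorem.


Rational root theorem: possible roots are ±p/q where:
  p divides the constant term (-3): p ∈ {1, 3}
  q divides the leading coefficient (3): q ∈ {1, 3}

All possible rational roots: -3, -1, -1/3, 1/3, 1, 3

-3, -1, -1/3, 1/3, 1, 3


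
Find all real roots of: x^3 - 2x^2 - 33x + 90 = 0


Let p(x) = x^3 - 2x^2 - 33x + 90. By the rational root theorem (leading coefficient 1), any rational root is an integer divisor of 90: try ±1, ±2, ... in turn.
Test x = 1: value = 56 ≠ 0.
Test x = -1: value = 120 ≠ 0.
Test x = 2: value = 24 ≠ 0.
Test x = -2: value = 140 ≠ 0.
Test x = 3: value = 0 ✓, so (x - 3) is a factor.
Synthetic division by (x - 3): bring down 1; 1(3) - 2 = 1; 1(3) - 33 = -30; (-30)(3) + 90 = 0 → quotient x^2 + x - 30, remainder 0.
Solve the quadratic x^2 + x - 30 = 0: discriminant = 1^2 - 4(1)(-30) = 1 + 120 = 121.
sqrt(121) = 11, so x = (-1 ± 11)/2: x = 5 or x = -6.

x = -6, x = 3, x = 5


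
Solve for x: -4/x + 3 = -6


Subtract 3 from both sides: -4/x = -9
Multiply both sides by x: -4 = -9 * x
Divide by -9: x = 4/9

x = 4/9


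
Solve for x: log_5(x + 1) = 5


Convert to exponential form: x + 1 = 5^5 = 3125
x = 3125 - 1 = 3124
Check: log_5(3124 + 1) = log_5(3125) = log_5(3125) = 5 ✓

x = 3124


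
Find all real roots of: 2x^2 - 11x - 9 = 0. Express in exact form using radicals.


Using the quadratic formula: x = (-b ± sqrt(b^2 - 4ac)) / (2a)
Here a = 2, b = -11, c = -9
Discriminant = b^2 - 4ac = (-11)^2 - 4(2)(-9) = 121 + 72 = 193
Since discriminant = 193 > 0, there are two real roots.
x = (11 ± sqrt(193)) / 4
Numerically: x ≈ 6.2231 or x ≈ -0.7231

x = (11 + sqrt(193)) / 4 or x = (11 - sqrt(193)) / 4


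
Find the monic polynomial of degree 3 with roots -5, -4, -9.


A monic polynomial with roots -5, -4, -9 is:
p(x) = (x + 5)(x + 4)(x + 9)
After multiplying by (x + 5): x + 5
After multiplying by (x + 4): x^2 + 9x + 20
After multiplying by (x + 9): x^3 + 18x^2 + 101x + 180

x^3 + 18x^2 + 101x + 180


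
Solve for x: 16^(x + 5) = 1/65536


Express both sides with the same base.
1/65536 = 16^(-4)
Since the bases match, equate exponents: x + 5 = -4
So x = -4 - (5) = -9

x = -9


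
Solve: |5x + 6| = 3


An absolute value equation |expr| = 3 gives two cases:
Case 1: 5x + 6 = 3
  5x = -3, so x = -3/5
Case 2: 5x + 6 = -3
  5x = -9, so x = -9/5

x = -9/5, x = -3/5


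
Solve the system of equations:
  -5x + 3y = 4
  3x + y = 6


Using Cramer's rule:
Determinant D = (-5)(1) - (3)(3) = -5 - 9 = -14
Dx = (4)(1) - (6)(3) = 4 - 18 = -14
Dy = (-5)(6) - (3)(4) = -30 - 12 = -42
x = Dx/D = -14/-14 = 1
y = Dy/D = -42/-14 = 3

x = 1, y = 3


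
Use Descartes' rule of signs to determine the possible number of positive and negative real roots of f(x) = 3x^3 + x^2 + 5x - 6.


Descartes' rule of signs:

For positive roots, count sign changes in f(x) = 3x^3 + x^2 + 5x - 6:
Signs of coefficients: +, +, +, -
Number of sign changes: 1
Possible positive real roots: 1

For negative roots, examine f(-x) = -3x^3 + x^2 - 5x - 6:
Signs of coefficients: -, +, -, -
Number of sign changes: 2
Possible negative real roots: 2, 0

Positive roots: 1; Negative roots: 2 or 0


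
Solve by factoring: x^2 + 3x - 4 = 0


We need two numbers that multiply to -4 and add to 3.
Those numbers are 4 and -1 (since 4 * (-1) = -4 and 4 + (-1) = 3).
So x^2 + 3x - 4 = (x + 4)(x - 1) = 0
Setting each factor to zero: x = -4 or x = 1

x = -4, x = 1


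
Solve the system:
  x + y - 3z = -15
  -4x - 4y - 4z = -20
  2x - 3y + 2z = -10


Using Cramer's rule. Expand each determinant along the first row.
D  = 1*[(-4)*2 - (-4)*(-3)] - 1*[(-4)*2 - (-4)*2] + (-3)*[(-4)*(-3) - (-4)*2]
  = 1*(-20) - 1*(0) + (-3)*(20) = -80
Dx = (-15)*[(-4)*2 - (-4)*(-3)] - 1*[(-20)*2 - (-4)*(-10)] + (-3)*[(-20)*(-3) - (-4)*(-10)]
  = (-15)*(-20) - 1*(-80) + (-3)*(20) = 320
Dy = 1*[(-20)*2 - (-4)*(-10)] - (-15)*[(-4)*2 - (-4)*2] + (-3)*[(-4)*(-10) - (-20)*2]
  = 1*(-80) - (-15)*(0) + (-3)*(80) = -320
Dz = 1*[(-4)*(-10) - (-20)*(-3)] - 1*[(-4)*(-10) - (-20)*2] + (-15)*[(-4)*(-3) - (-4)*2]
  = 1*(-20) - 1*(80) + (-15)*(20) = -400
x = Dx/D = 320/-80 = -4, y = Dy/D = -320/-80 = 4, z = Dz/D = -400/-80 = 5
Check eq1: (1)(-4) + (1)(4) + (-3)(5) = -15 = -15 ✓
Check eq2: (-4)(-4) + (-4)(4) + (-4)(5) = -20 = -20 ✓
Check eq3: (2)(-4) + (-3)(4) + (2)(5) = -10 = -10 ✓

x = -4, y = 4, z = 5


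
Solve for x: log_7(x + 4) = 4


Convert to exponential form: x + 4 = 7^4 = 2401
x = 2401 - 4 = 2397
Check: log_7(2397 + 4) = log_7(2401) = log_7(2401) = 4 ✓

x = 2397


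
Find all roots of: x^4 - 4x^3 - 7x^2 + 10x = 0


The constant term is 0, so x = 0 is a root. Factor out x:
  x^3 - 4x^2 - 7x + 10 = 0
Let p(x) = x^3 - 4x^2 - 7x + 10. By the rational root theorem (leading coefficient 1), any rational root is an integer divisor of 10: try ±1, ±2, ... in turn.
Test x = 1: value = 0 ✓, so (x - 1) is a factor.
Synthetic division by (x - 1): bring down 1; 1(1) - 4 = -3; (-3)(1) - 7 = -10; (-10)(1) + 10 = 0 → quotient x^2 - 3x - 10, remainder 0.
Solve the quadratic x^2 - 3x - 10 = 0: discriminant = (-3)^2 - 4(1)(-10) = 9 + 40 = 49.
sqrt(49) = 7, so x = (3 ± 7)/2: x = 5 or x = -2.
Collecting all roots found:

x = -2, x = 0, x = 1, x = 5


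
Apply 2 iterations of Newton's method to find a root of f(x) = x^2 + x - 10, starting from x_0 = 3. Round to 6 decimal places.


Newton's method: x_(n+1) = x_n - f(x_n)/f'(x_n)
f(x) = x^2 + x - 10
f'(x) = 2x + 1

Iteration 1:
  f(3.000000) = 2.000000
  f'(3.000000) = 7.000000
  x_1 = 3.000000 - (2.000000)/(7.000000) = 2.714286

Iteration 2:
  f(2.714286) = 0.081633
  f'(2.714286) = 6.428571
  x_2 = 2.714286 - (0.081633)/(6.428571) = 2.701587

x_2 = 2.701587


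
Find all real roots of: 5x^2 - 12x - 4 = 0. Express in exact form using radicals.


Using the quadratic formula: x = (-b ± sqrt(b^2 - 4ac)) / (2a)
Here a = 5, b = -12, c = -4
Discriminant = b^2 - 4ac = (-12)^2 - 4(5)(-4) = 144 + 80 = 224
Since discriminant = 224 > 0, there are two real roots.
x = (12 ± 4*sqrt(14)) / 10
Simplifying: x = (6 ± 2*sqrt(14)) / 5
Numerically: x ≈ 2.6967 or x ≈ -0.2967

x = (6 + 2*sqrt(14)) / 5 or x = (6 - 2*sqrt(14)) / 5


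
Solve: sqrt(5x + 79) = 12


Square both sides: 5x + 79 = 12^2 = 144
5x = 144 - 79 = 65
x = 13
Check: sqrt(5*13 + 79) = sqrt(144) = 12 ✓

x = 13


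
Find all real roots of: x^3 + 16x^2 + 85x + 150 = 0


Let p(x) = x^3 + 16x^2 + 85x + 150. By the rational root theorem (leading coefficient 1), any rational root is an integer divisor of 150: try ±1, ±2, ... in turn.
Test x = 1: value = 252 ≠ 0.
Test x = -1: value = 80 ≠ 0.
Test x = 2: value = 392 ≠ 0.
Test x = -2: value = 36 ≠ 0.
Test x = 3: value = 576 ≠ 0.
Test x = -3: value = 12 ≠ 0.
Test x = 5: value = 1100 ≠ 0.
Test x = -5: value = 0 ✓, so (x + 5) is a factor.
Synthetic division by (x + 5): bring down 1; 1(-5) + 16 = 11; 11(-5) + 85 = 30; 30(-5) + 150 = 0 → quotient x^2 + 11x + 30, remainder 0.
Solve the quadratic x^2 + 11x + 30 = 0: discriminant = 11^2 - 4(1)(30) = 121 - 120 = 1.
sqrt(1) = 1, so x = (-11 ± 1)/2: x = -5 or x = -6.

x = -6, x = -5 (multiplicity 2)


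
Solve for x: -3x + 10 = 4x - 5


Starting with: -3x + 10 = 4x - 5
Move all x terms to left: (-3 - 4)x = -5 - 10
Simplify: -7x = -15
Divide both sides by -7: x = 15/7

x = 15/7


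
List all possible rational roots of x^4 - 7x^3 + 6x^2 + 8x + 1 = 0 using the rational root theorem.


Rational root theorem: possible roots are ±p/q where:
  p divides the constant term (1): p ∈ {1}
  q divides the leading coefficient (1): q ∈ {1}

All possible rational roots: -1, 1

-1, 1


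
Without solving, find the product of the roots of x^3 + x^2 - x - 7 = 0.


By Vieta's formulas for x^3 + bx^2 + cx + d = 0:
  r1 + r2 + r3 = -b/a = -1
  r1*r2 + r1*r3 + r2*r3 = c/a = -1
  r1*r2*r3 = -d/a = 7


Product = 7


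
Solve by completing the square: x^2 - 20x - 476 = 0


Start: x^2 - 20x - 476 = 0
Move constant: x^2 - 20x = 476
Half of -20 is -10, squared is 100
Add 100 to both sides: x^2 - 20x + 100 = 576
(x - 10)^2 = 576
x - 10 = ±24
x = 10 + 24 = 34 or x = 10 - 24 = -14

x = -14, x = 34


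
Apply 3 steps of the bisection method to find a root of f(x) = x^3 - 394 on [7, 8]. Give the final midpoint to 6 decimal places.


f(x) = x^3 - 394
f(7) = -51 < 0
f(8) = 118 > 0

Step 1: midpoint = (7.000000 + 8.000000)/2 = 7.500000
  f(7.500000) = 27.875000
  f(mid) > 0, so root is in [7.000000, 7.500000]

Step 2: midpoint = (7.000000 + 7.500000)/2 = 7.250000
  f(7.250000) = -12.921875
  f(mid) < 0, so root is in [7.250000, 7.500000]

Step 3: midpoint = (7.250000 + 7.500000)/2 = 7.375000
  f(7.375000) = 7.130859
  f(mid) > 0, so root is in [7.250000, 7.375000]

midpoint = 7.375000


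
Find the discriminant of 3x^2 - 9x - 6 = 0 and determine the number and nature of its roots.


For ax^2 + bx + c = 0, discriminant D = b^2 - 4ac
Here a = 3, b = -9, c = -6
D = (-9)^2 - 4(3)(-6) = 81 + 72 = 153

D = 153 > 0 but not a perfect square
The equation has 2 distinct real irrational roots.

Discriminant = 153, 2 distinct real irrational roots


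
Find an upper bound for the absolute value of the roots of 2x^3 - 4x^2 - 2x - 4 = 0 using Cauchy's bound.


Cauchy's bound: all roots r satisfy |r| <= 1 + max(|a_i/a_n|) for i = 0,...,n-1
where a_n is the leading coefficient.

Coefficients: [2, -4, -2, -4]
Leading coefficient a_n = 2
Ratios |a_i/a_n|: 2, 1, 2
Maximum ratio: 2
Cauchy's bound: |r| <= 1 + 2 = 3

Upper bound = 3


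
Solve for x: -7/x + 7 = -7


Subtract 7 from both sides: -7/x = -14
Multiply both sides by x: -7 = -14 * x
Divide by -14: x = 1/2

x = 1/2


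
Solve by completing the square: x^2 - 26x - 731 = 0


Start: x^2 - 26x - 731 = 0
Move constant: x^2 - 26x = 731
Half of -26 is -13, squared is 169
Add 169 to both sides: x^2 - 26x + 169 = 900
(x - 13)^2 = 900
x - 13 = ±30
x = 13 + 30 = 43 or x = 13 - 30 = -17

x = -17, x = 43


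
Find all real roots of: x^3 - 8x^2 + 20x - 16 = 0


Let p(x) = x^3 - 8x^2 + 20x - 16. By the rational root theorem (leading coefficient 1), any rational root is an integer divisor of 16: try ±1, ±2, ... in turn.
Test x = 1: value = -3 ≠ 0.
Test x = -1: value = -45 ≠ 0.
Test x = 2: value = 0 ✓, so (x - 2) is a factor.
Synthetic division by (x - 2): bring down 1; 1(2) - 8 = -6; (-6)(2) + 20 = 8; 8(2) - 16 = 0 → quotient x^2 - 6x + 8, remainder 0.
Solve the quadratic x^2 - 6x + 8 = 0: discriminant = (-6)^2 - 4(1)(8) = 36 - 32 = 4.
sqrt(4) = 2, so x = (6 ± 2)/2: x = 4 or x = 2.

x = 2 (multiplicity 2), x = 4


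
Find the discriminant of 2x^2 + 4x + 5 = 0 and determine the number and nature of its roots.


For ax^2 + bx + c = 0, discriminant D = b^2 - 4ac
Here a = 2, b = 4, c = 5
D = (4)^2 - 4(2)(5) = 16 - 40 = -24

D = -24 < 0
The equation has no real roots (2 complex conjugate roots).

Discriminant = -24, no real roots (2 complex conjugate roots)


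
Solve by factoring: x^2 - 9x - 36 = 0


We need two numbers that multiply to -36 and add to -9.
Those numbers are 3 and -12 (since 3 * (-12) = -36 and 3 + (-12) = -9).
So x^2 - 9x - 36 = (x + 3)(x - 12) = 0
Setting each factor to zero: x = -3 or x = 12

x = -3, x = 12


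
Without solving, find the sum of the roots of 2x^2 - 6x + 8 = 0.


By Vieta's formulas for ax^2 + bx + c = 0:
  Sum of roots = -b/a
  Product of roots = c/a

Here a = 2, b = -6, c = 8
Sum = -(-6)/2 = 3
Product = 8/2 = 4

Sum = 3
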